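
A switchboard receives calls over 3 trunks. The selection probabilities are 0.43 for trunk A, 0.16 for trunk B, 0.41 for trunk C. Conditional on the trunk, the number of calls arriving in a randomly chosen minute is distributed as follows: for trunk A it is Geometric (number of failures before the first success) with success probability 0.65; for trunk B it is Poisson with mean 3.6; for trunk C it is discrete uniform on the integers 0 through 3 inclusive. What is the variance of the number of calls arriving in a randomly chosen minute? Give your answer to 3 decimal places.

Per component, A: μ=0.538462, E[X²]=1.11834; B: μ=3.6, E[X²]=16.56; C: μ=1.5, E[X²]=3.5.
E[X] = 0.43·0.538462 + 0.16·3.6 + 0.41·1.5 = 1.42254.
E[X²] = 0.43·1.11834 + 0.16·16.56 + 0.41·3.5 = 4.56549.
Var(X) = E[X²] − (E[X])² = 4.56549 − 2.02362 = 2.54187.

2.542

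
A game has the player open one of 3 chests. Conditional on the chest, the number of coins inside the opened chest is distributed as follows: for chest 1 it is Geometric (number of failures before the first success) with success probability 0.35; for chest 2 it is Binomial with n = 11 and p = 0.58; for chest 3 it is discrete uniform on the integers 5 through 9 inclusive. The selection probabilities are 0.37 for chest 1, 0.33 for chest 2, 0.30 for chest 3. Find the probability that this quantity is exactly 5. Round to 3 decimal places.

0.130

Conditional on each chest, P(X = 5): 1: 0.0406102; 2: 0.166448; 3: 0.2.
By total probability, P(X = 5) = 0.37·0.0406102 + 0.33·0.166448 + 0.3·0.2 = 0.129953.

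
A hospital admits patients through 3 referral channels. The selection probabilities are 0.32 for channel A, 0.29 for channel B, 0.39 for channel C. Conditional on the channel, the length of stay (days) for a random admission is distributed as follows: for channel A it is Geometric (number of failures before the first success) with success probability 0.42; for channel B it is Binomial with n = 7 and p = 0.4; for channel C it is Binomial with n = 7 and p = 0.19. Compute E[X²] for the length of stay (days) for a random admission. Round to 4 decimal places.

5.5332

For each component E[X²] = Var + (mean)², giving A: 5.19501; B: 9.52; C: 2.8462.
Overall E[X²] = 0.32·5.19501 + 0.29·9.52 + 0.39·2.8462 = 5.53322.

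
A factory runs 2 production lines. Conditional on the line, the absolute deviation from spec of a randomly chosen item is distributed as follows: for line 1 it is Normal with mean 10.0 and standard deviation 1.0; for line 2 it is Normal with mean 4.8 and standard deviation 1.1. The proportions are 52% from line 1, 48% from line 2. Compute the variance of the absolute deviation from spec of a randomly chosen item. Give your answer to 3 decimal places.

7.850

Per component, 1: μ=10, E[X²]=101; 2: μ=4.8, E[X²]=24.25.
E[X] = 0.52·10 + 0.48·4.8 = 7.504.
E[X²] = 0.52·101 + 0.48·24.25 = 64.16.
Var(X) = E[X²] − (E[X])² = 64.16 − 56.31 = 7.84998.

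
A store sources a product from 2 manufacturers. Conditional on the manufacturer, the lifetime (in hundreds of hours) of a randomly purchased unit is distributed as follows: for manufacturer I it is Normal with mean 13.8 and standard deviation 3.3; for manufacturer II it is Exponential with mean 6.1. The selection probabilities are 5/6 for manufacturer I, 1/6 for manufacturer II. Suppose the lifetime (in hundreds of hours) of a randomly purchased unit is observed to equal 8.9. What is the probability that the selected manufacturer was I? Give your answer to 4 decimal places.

0.8404

Likelihoods f(8.9 | ·): I: 0.0401454; II: 0.038109.
Posterior ∝ prior × likelihood. Numerator for I: 0.833333·0.0401454 = 0.0334545.
Normalizing constant: 0.833333·0.0401454 + 0.166667·0.038109 = 0.039806.
P(I | observation) = 0.0334545 / 0.039806 = 0.840439.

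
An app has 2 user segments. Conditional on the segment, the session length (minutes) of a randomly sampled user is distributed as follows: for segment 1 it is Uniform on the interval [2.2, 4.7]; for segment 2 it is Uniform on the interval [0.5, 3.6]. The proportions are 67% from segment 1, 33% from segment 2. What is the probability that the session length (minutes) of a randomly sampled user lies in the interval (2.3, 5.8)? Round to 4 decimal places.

Conditional on each segment, P(2.3 < X < 5.8): 1: 0.96; 2: 0.419355.
By total probability, P(2.3 < X < 5.8) = 0.67·0.96 + 0.33·0.419355 = 0.781587.

0.7816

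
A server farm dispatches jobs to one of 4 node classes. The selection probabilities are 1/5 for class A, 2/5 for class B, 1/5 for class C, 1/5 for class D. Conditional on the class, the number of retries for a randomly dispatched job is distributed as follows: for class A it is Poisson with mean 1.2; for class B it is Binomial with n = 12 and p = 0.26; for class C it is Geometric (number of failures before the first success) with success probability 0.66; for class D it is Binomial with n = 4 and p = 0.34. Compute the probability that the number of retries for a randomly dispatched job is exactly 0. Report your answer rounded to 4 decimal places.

0.2410

Conditional on each class, P(X = 0): A: 0.301194; B: 0.0269638; C: 0.66; D: 0.189747.
By total probability, P(X = 0) = 0.2·0.301194 + 0.4·0.0269638 + 0.2·0.66 + 0.2·0.189747 = 0.240974.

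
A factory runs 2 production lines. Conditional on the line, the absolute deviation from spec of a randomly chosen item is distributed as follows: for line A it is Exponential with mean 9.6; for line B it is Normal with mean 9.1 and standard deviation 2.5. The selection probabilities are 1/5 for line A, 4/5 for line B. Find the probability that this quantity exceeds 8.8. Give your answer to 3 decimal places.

Conditional on each line, P(X > 8.8): A: 0.39985; B: 0.547758.
By total probability, P(X > 8.8) = 0.2·0.39985 + 0.8·0.547758 = 0.518177.

0.518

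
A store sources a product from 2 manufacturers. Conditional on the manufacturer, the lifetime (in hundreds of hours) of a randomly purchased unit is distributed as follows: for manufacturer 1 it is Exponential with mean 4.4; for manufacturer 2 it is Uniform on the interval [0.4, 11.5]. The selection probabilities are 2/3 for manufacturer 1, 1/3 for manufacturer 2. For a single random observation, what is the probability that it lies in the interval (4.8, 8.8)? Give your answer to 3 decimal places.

Conditional on each manufacturer, P(4.8 < X < 8.8): 1: 0.200576; 2: 0.36036.
By total probability, P(4.8 < X < 8.8) = 0.666667·0.200576 + 0.333333·0.36036 = 0.253837.

0.254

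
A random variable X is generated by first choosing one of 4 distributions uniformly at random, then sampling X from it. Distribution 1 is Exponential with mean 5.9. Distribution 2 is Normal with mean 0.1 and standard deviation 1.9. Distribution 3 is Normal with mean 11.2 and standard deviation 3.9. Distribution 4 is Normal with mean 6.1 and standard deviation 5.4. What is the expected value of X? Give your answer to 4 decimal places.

Component means — 1: 5.9; 2: 0.1; 3: 11.2; 4: 6.1.
E[X] = 0.25·5.9 + 0.25·0.1 + 0.25·11.2 + 0.25·6.1 = 5.825.

5.8250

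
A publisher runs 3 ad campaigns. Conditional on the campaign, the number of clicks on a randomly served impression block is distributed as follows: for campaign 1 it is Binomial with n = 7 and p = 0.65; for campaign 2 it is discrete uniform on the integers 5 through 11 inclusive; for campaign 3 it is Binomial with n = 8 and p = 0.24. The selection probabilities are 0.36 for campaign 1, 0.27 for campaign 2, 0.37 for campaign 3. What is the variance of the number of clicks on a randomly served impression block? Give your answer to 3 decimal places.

7.964

Per component, 1: μ=4.55, E[X²]=22.295; 2: μ=8, E[X²]=68; 3: μ=1.92, E[X²]=5.1456.
E[X] = 0.36·4.55 + 0.27·8 + 0.37·1.92 = 4.5084.
E[X²] = 0.36·22.295 + 0.27·68 + 0.37·5.1456 = 28.2901.
Var(X) = E[X²] − (E[X])² = 28.2901 − 20.3257 = 7.9644.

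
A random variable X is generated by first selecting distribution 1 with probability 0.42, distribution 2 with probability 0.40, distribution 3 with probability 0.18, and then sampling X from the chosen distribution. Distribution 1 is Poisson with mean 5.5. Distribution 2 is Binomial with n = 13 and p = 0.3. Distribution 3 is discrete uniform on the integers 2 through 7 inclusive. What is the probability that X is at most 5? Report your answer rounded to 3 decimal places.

0.676

Conditional on each component, P(X ≤ 5): 1: 0.528919; 2: 0.834603; 3: 0.666667.
By total probability, P(X ≤ 5) = 0.42·0.528919 + 0.4·0.834603 + 0.18·0.666667 = 0.675987.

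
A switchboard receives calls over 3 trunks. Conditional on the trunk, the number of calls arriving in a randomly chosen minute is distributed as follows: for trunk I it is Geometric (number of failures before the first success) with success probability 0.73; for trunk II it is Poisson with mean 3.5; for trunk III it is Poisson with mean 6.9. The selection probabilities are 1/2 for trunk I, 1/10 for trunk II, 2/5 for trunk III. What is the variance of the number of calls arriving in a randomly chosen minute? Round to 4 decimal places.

12.8442

Per component, I: μ=0.369863, E[X²]=0.64346; II: μ=3.5, E[X²]=15.75; III: μ=6.9, E[X²]=54.51.
E[X] = 0.5·0.369863 + 0.1·3.5 + 0.4·6.9 = 3.29493.
E[X²] = 0.5·0.64346 + 0.1·15.75 + 0.4·54.51 = 23.7007.
Var(X) = E[X²] − (E[X])² = 23.7007 − 10.8566 = 12.8442.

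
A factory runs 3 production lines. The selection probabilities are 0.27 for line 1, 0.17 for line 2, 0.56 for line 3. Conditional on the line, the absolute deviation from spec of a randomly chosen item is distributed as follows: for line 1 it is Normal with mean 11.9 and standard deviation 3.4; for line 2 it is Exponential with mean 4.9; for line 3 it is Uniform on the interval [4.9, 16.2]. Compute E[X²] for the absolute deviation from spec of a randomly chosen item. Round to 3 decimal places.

For each component E[X²] = Var + (mean)², giving 1: 153.17; 2: 48.02; 3: 121.943.
Overall E[X²] = 0.27·153.17 + 0.17·48.02 + 0.56·121.943 = 117.808.

117.808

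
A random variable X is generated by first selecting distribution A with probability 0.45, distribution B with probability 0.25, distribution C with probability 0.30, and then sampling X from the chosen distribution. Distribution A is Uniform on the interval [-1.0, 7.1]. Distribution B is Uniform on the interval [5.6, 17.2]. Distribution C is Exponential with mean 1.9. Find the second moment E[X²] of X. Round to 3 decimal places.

44.106

For each component E[X²] = Var + (mean)², giving A: 14.77; B: 141.173; C: 7.22.
Overall E[X²] = 0.45·14.77 + 0.25·141.173 + 0.3·7.22 = 44.1058.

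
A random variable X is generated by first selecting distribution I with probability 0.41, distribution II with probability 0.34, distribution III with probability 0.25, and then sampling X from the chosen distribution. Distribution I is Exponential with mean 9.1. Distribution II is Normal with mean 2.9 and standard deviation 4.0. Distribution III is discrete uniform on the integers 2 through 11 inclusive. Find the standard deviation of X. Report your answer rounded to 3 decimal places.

6.972

Per component, I: μ=9.1, E[X²]=165.62; II: μ=2.9, E[X²]=24.41; III: μ=6.5, E[X²]=50.5.
E[X] = 0.41·9.1 + 0.34·2.9 + 0.25·6.5 = 6.342.
E[X²] = 0.41·165.62 + 0.34·24.41 + 0.25·50.5 = 88.8286.
Var(X) = E[X²] − (E[X])² = 88.8286 − 40.221 = 48.6076.
SD(X) = √48.6076 = 6.97192.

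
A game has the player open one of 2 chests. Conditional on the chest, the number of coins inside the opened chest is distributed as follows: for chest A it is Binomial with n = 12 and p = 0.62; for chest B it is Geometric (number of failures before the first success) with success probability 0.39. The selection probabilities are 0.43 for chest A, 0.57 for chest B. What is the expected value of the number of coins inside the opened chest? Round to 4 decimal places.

4.0907

Component means — A: 7.44; B: 1.5641.
E[X] = 0.43·7.44 + 0.57·1.5641 = 4.09074.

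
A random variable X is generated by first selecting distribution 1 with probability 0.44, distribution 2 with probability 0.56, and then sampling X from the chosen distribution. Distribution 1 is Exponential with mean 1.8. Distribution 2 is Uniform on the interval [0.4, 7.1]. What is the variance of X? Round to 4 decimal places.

Per component, 1: μ=1.8, E[X²]=6.48; 2: μ=3.75, E[X²]=17.8033.
E[X] = 0.44·1.8 + 0.56·3.75 = 2.892.
E[X²] = 0.44·6.48 + 0.56·17.8033 = 12.8211.
Var(X) = E[X²] − (E[X])² = 12.8211 − 8.36366 = 4.4574.

4.4574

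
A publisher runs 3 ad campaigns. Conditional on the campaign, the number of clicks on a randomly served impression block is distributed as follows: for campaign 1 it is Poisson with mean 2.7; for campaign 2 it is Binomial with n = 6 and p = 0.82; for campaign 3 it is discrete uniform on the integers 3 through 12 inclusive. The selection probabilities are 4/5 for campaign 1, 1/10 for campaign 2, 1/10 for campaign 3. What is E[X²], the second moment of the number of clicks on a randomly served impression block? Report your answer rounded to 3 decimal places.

For each component E[X²] = Var + (mean)², giving 1: 9.99; 2: 25.092; 3: 64.5.
Overall E[X²] = 0.8·9.99 + 0.1·25.092 + 0.1·64.5 = 16.9512.

16.951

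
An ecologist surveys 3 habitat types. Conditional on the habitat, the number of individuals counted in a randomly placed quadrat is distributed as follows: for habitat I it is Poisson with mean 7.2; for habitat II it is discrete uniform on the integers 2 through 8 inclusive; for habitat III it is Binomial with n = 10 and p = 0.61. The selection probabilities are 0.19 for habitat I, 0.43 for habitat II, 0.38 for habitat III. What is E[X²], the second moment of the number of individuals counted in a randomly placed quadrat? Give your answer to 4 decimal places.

For each component E[X²] = Var + (mean)², giving I: 59.04; II: 29; III: 39.589.
Overall E[X²] = 0.19·59.04 + 0.43·29 + 0.38·39.589 = 38.7314.

38.7314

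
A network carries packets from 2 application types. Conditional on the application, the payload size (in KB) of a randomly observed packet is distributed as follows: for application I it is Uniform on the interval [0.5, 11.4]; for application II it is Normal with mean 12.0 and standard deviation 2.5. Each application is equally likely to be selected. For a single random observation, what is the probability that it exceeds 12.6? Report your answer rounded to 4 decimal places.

0.2026

Conditional on each application, P(X > 12.6): I: 0; II: 0.405165.
By total probability, P(X > 12.6) = 0.5·0 + 0.5·0.405165 = 0.202583.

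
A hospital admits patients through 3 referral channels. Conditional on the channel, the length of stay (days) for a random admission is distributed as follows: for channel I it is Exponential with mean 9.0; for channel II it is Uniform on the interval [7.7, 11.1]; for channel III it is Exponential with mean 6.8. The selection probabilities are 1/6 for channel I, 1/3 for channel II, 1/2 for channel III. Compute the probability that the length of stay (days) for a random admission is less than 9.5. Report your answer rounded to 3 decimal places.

Conditional on each channel, P(X < 9.5): I: 0.652001; II: 0.529412; III: 0.752677.
By total probability, P(X < 9.5) = 0.166667·0.652001 + 0.333333·0.529412 + 0.5·0.752677 = 0.661476.

0.661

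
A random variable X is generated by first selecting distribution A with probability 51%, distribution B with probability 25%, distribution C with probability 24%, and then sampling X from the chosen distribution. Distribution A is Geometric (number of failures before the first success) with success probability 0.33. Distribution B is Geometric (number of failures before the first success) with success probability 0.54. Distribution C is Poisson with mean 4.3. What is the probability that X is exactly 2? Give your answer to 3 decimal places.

Conditional on each component, P(X = 2): A: 0.148137; B: 0.114264; C: 0.125441.
By total probability, P(X = 2) = 0.51·0.148137 + 0.25·0.114264 + 0.24·0.125441 = 0.134222.

0.134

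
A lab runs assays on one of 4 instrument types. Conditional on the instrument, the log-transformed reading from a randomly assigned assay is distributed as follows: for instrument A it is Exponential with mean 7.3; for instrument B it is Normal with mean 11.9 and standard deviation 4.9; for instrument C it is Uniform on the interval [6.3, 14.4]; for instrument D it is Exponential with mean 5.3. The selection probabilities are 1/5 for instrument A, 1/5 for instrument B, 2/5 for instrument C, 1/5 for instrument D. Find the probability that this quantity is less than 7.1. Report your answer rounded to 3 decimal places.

Conditional on each instrument, P(X < 7.1): A: 0.621902; B: 0.163644; C: 0.0987654; D: 0.738056.
By total probability, P(X < 7.1) = 0.2·0.621902 + 0.2·0.163644 + 0.4·0.0987654 + 0.2·0.738056 = 0.344227.

0.344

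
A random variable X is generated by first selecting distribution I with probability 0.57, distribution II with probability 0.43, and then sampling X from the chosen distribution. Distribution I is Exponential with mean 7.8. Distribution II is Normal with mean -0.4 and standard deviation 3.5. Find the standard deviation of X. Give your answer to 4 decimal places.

7.5118

Per component, I: μ=7.8, E[X²]=121.68; II: μ=-0.4, E[X²]=12.41.
E[X] = 0.57·7.8 + 0.43·-0.4 = 4.274.
E[X²] = 0.57·121.68 + 0.43·12.41 = 74.6939.
Var(X) = E[X²] − (E[X])² = 74.6939 − 18.2671 = 56.4268.
SD(X) = √56.4268 = 7.51178.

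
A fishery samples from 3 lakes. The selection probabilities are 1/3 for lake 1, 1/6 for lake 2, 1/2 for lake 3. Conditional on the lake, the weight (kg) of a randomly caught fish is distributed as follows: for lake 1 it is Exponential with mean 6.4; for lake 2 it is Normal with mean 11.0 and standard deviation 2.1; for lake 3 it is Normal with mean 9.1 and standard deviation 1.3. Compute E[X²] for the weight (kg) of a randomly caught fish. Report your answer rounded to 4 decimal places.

For each component E[X²] = Var + (mean)², giving 1: 81.92; 2: 125.41; 3: 84.5.
Overall E[X²] = 0.333333·81.92 + 0.166667·125.41 + 0.5·84.5 = 90.4583.

90.4583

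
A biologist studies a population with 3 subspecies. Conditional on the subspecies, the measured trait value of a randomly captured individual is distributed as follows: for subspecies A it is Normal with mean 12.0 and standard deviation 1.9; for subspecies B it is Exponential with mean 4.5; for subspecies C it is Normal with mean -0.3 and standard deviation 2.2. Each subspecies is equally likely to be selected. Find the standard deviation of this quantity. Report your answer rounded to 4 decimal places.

Per component, A: μ=12, E[X²]=147.61; B: μ=4.5, E[X²]=40.5; C: μ=-0.3, E[X²]=4.93.
E[X] = 0.333333·12 + 0.333333·4.5 + 0.333333·-0.3 = 5.4.
E[X²] = 0.333333·147.61 + 0.333333·40.5 + 0.333333·4.93 = 64.3467.
Var(X) = E[X²] − (E[X])² = 64.3467 − 29.16 = 35.1867.
SD(X) = √35.1867 = 5.93184.

5.9318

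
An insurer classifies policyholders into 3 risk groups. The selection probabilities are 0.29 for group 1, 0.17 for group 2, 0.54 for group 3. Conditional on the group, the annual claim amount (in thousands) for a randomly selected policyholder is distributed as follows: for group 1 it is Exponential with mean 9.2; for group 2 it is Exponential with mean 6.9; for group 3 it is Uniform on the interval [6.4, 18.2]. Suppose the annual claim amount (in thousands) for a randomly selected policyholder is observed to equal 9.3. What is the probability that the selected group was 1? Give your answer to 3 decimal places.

Likelihoods f(9.3 | ·): 1: 0.0395546; 2: 0.0376528; 3: 0.0847458.
Posterior ∝ prior × likelihood. Numerator for 1: 0.29·0.0395546 = 0.0114708.
Normalizing constant: 0.29·0.0395546 + 0.17·0.0376528 + 0.54·0.0847458 = 0.0636345.
P(1 | observation) = 0.0114708 / 0.0636345 = 0.180261.

0.180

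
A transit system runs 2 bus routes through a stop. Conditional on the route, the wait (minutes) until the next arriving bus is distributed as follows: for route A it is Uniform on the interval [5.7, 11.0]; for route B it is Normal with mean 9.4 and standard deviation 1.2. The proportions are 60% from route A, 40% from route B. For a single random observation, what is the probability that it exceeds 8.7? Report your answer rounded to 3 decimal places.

0.548

Conditional on each route, P(X > 8.7): A: 0.433962; B: 0.720166.
By total probability, P(X > 8.7) = 0.6·0.433962 + 0.4·0.720166 = 0.548444.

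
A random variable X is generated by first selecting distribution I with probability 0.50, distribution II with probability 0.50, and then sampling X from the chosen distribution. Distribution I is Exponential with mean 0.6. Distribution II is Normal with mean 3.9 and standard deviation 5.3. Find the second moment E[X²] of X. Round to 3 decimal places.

22.010

For each component E[X²] = Var + (mean)², giving I: 0.72; II: 43.3.
Overall E[X²] = 0.5·0.72 + 0.5·43.3 = 22.01.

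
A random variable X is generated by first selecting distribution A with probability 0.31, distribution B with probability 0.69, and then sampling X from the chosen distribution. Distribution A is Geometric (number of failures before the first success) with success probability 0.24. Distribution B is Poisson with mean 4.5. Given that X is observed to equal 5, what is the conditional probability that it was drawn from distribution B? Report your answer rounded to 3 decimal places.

0.862

Likelihoods P(X=5 | ·): A: 0.0608526; B: 0.170827.
Posterior ∝ prior × likelihood. Numerator for B: 0.69·0.170827 = 0.117871.
Normalizing constant: 0.31·0.0608526 + 0.69·0.170827 = 0.136735.
P(B | observation) = 0.117871 / 0.136735 = 0.862037.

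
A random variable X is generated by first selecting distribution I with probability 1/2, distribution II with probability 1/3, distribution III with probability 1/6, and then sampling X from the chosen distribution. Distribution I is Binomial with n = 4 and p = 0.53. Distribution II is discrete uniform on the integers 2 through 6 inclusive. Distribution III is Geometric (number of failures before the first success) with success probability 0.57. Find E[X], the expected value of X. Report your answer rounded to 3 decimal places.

Component means — I: 2.12; II: 4; III: 0.754386.
E[X] = 0.5·2.12 + 0.333333·4 + 0.166667·0.754386 = 2.51906.

2.519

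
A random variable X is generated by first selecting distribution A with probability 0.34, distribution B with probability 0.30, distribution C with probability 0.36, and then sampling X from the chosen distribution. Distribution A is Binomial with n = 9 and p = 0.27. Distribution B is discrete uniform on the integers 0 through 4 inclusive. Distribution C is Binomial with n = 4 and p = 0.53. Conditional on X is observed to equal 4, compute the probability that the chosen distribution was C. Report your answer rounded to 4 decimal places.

Likelihoods P(X=4 | ·): A: 0.138816; B: 0.2; C: 0.0789048.
Posterior ∝ prior × likelihood. Numerator for C: 0.36·0.0789048 = 0.0284057.
Normalizing constant: 0.34·0.138816 + 0.3·0.2 + 0.36·0.0789048 = 0.135603.
P(C | observation) = 0.0284057 / 0.135603 = 0.209477.

0.2095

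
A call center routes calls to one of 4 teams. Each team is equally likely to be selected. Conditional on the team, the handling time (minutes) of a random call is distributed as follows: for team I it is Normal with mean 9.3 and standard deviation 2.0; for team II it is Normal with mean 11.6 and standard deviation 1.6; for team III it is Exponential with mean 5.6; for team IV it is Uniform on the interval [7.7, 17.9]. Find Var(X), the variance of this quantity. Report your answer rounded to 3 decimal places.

19.179

Per component, I: μ=9.3, E[X²]=90.49; II: μ=11.6, E[X²]=137.12; III: μ=5.6, E[X²]=62.72; IV: μ=12.8, E[X²]=172.51.
E[X] = 0.25·9.3 + 0.25·11.6 + 0.25·5.6 + 0.25·12.8 = 9.825.
E[X²] = 0.25·90.49 + 0.25·137.12 + 0.25·62.72 + 0.25·172.51 = 115.71.
Var(X) = E[X²] − (E[X])² = 115.71 − 96.5306 = 19.1794.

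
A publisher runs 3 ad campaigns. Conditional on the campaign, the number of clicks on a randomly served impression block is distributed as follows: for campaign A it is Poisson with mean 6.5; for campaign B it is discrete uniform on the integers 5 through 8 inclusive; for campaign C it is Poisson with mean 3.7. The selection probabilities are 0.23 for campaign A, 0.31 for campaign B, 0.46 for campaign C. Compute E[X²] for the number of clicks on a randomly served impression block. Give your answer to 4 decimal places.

For each component E[X²] = Var + (mean)², giving A: 48.75; B: 43.5; C: 17.39.
Overall E[X²] = 0.23·48.75 + 0.31·43.5 + 0.46·17.39 = 32.6969.

32.6969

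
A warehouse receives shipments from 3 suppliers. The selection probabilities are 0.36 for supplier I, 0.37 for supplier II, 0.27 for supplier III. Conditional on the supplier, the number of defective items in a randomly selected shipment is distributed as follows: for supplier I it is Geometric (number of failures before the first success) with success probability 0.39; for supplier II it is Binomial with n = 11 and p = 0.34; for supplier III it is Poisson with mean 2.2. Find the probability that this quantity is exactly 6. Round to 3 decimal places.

0.045

Conditional on each supplier, P(X = 6): I: 0.0200929; II: 0.0893789; III: 0.0174484.
By total probability, P(X = 6) = 0.36·0.0200929 + 0.37·0.0893789 + 0.27·0.0174484 = 0.0450147.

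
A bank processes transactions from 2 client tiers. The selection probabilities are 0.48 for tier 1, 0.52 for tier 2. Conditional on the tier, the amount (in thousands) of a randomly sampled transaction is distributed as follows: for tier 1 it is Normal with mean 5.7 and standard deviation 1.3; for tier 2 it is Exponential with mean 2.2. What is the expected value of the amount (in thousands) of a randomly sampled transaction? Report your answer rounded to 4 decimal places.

3.8800

Component means — 1: 5.7; 2: 2.2.
E[X] = 0.48·5.7 + 0.52·2.2 = 3.88.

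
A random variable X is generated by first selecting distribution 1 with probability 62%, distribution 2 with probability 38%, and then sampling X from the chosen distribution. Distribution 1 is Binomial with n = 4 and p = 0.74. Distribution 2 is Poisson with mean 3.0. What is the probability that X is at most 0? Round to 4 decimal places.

Conditional on each component, P(X ≤ 0): 1: 0.00456976; 2: 0.0497871.
By total probability, P(X ≤ 0) = 0.62·0.00456976 + 0.38·0.0497871 = 0.0217523.

0.0218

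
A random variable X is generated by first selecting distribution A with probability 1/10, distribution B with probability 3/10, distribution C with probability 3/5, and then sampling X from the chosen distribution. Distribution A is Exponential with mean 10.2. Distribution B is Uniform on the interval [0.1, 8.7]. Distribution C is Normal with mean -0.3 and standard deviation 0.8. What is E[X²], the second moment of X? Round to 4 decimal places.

28.9030

For each component E[X²] = Var + (mean)², giving A: 208.08; B: 25.5233; C: 0.73.
Overall E[X²] = 0.1·208.08 + 0.3·25.5233 + 0.6·0.73 = 28.903.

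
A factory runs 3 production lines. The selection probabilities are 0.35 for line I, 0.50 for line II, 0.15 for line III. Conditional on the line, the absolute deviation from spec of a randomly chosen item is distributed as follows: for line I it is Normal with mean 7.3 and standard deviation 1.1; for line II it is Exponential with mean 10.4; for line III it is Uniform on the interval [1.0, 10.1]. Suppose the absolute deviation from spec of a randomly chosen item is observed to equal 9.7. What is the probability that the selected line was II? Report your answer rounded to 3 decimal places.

Likelihoods f(9.7 | ·): I: 0.0335602; II: 0.0378359; III: 0.10989.
Posterior ∝ prior × likelihood. Numerator for II: 0.5·0.0378359 = 0.0189179.
Normalizing constant: 0.35·0.0335602 + 0.5·0.0378359 + 0.15·0.10989 = 0.0471475.
P(II | observation) = 0.0189179 / 0.0471475 = 0.40125.

0.401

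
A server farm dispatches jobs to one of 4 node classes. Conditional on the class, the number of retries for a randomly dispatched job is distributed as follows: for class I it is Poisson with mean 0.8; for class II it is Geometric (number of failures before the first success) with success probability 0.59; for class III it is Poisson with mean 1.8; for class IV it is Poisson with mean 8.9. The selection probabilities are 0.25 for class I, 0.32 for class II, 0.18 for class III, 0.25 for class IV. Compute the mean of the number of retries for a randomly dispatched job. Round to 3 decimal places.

Component means — I: 0.8; II: 0.694915; III: 1.8; IV: 8.9.
E[X] = 0.25·0.8 + 0.32·0.694915 + 0.18·1.8 + 0.25·8.9 = 2.97137.

2.971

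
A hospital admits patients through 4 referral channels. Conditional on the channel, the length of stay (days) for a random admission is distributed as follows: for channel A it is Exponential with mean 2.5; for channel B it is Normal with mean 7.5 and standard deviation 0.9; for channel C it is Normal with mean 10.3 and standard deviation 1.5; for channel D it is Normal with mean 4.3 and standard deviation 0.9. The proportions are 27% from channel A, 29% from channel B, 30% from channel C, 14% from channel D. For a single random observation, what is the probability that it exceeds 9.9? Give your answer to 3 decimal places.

Conditional on each channel, P(X > 9.9): A: 0.0190631; B: 0.00383038; C: 0.605137; D: 2.45081e-10.
By total probability, P(X > 9.9) = 0.27·0.0190631 + 0.29·0.00383038 + 0.3·0.605137 + 0.14·2.45081e-10 = 0.187799.

0.188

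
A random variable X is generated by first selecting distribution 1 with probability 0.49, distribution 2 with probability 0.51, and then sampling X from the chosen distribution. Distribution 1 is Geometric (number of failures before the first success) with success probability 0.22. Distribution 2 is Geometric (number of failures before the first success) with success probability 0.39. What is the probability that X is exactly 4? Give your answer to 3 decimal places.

Conditional on each component, P(X = 4): 1: 0.0814331; 2: 0.0539988.
By total probability, P(X = 4) = 0.49·0.0814331 + 0.51·0.0539988 = 0.0674416.

0.067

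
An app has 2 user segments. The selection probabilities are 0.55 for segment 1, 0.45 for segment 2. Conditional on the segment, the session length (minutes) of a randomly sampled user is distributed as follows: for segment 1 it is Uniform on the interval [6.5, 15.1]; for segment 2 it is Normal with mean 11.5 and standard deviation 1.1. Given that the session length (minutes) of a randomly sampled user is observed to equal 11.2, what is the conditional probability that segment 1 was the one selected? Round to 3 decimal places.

Likelihoods f(11.2 | ·): 1: 0.116279; 2: 0.349435.
Posterior ∝ prior × likelihood. Numerator for 1: 0.55·0.116279 = 0.0639535.
Normalizing constant: 0.55·0.116279 + 0.45·0.349435 = 0.221199.
P(1 | observation) = 0.0639535 / 0.221199 = 0.289122.

0.289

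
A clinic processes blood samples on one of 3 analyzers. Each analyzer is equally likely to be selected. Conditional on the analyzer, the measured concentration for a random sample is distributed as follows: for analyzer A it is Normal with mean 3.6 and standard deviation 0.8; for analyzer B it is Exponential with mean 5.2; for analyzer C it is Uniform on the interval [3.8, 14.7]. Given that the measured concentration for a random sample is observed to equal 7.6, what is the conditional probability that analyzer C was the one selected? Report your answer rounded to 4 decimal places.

Likelihoods f(7.6 | ·): A: 1.8584e-06; B: 0.0445922; C: 0.0917431.
Posterior ∝ prior × likelihood. Numerator for C: 0.333333·0.0917431 = 0.030581.
Normalizing constant: 0.333333·1.8584e-06 + 0.333333·0.0445922 + 0.333333·0.0917431 = 0.0454457.
P(C | observation) = 0.030581 / 0.0454457 = 0.672914.

0.6729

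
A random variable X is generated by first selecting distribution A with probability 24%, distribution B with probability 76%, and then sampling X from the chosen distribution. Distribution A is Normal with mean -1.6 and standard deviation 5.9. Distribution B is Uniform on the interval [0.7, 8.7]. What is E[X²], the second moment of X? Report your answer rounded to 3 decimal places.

29.811

For each component E[X²] = Var + (mean)², giving A: 37.37; B: 27.4233.
Overall E[X²] = 0.24·37.37 + 0.76·27.4233 = 29.8105.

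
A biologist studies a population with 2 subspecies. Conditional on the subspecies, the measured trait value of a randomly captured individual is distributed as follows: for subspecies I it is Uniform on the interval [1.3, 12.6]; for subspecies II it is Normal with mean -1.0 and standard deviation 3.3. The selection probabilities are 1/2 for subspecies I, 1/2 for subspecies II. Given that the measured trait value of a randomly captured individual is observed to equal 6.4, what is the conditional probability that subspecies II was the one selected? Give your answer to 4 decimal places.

0.0995

Likelihoods f(6.4 | ·): I: 0.0884956; II: 0.00978315.
Posterior ∝ prior × likelihood. Numerator for II: 0.5·0.00978315 = 0.00489157.
Normalizing constant: 0.5·0.0884956 + 0.5·0.00978315 = 0.0491394.
P(II | observation) = 0.00489157 / 0.0491394 = 0.0995449.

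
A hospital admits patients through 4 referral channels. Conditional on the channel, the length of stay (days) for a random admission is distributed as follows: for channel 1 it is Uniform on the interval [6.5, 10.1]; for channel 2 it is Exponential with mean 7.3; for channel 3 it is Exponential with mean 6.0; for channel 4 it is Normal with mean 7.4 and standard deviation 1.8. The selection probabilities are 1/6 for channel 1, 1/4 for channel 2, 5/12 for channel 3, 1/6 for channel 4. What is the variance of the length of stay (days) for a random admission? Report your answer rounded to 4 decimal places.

Per component, 1: μ=8.3, E[X²]=69.97; 2: μ=7.3, E[X²]=106.58; 3: μ=6, E[X²]=72; 4: μ=7.4, E[X²]=58.
E[X] = 0.166667·8.3 + 0.25·7.3 + 0.416667·6 + 0.166667·7.4 = 6.94167.
E[X²] = 0.166667·69.97 + 0.25·106.58 + 0.416667·72 + 0.166667·58 = 77.9733.
Var(X) = E[X²] − (E[X])² = 77.9733 − 48.1867 = 29.7866.

29.7866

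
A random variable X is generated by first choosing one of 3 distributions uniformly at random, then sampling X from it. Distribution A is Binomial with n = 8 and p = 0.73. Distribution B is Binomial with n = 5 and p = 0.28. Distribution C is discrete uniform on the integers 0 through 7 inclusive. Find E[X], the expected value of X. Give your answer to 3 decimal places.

3.580

Component means — A: 5.84; B: 1.4; C: 3.5.
E[X] = 0.333333·5.84 + 0.333333·1.4 + 0.333333·3.5 = 3.58.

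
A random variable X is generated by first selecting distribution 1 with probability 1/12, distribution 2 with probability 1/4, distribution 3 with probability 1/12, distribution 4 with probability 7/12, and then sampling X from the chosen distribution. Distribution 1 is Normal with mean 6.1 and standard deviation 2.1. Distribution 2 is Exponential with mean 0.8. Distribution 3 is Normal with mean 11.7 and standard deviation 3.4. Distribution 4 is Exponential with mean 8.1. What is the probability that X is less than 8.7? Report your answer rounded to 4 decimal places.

0.7241

Conditional on each component, P(X < 8.7): 1: 0.89216; 2: 0.999981; 3: 0.188793; 4: 0.658386.
By total probability, P(X < 8.7) = 0.0833333·0.89216 + 0.25·0.999981 + 0.0833333·0.188793 + 0.583333·0.658386 = 0.724133.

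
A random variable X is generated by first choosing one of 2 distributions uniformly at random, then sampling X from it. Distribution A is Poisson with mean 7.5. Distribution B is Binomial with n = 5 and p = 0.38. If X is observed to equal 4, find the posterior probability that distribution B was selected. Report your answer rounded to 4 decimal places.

Likelihoods P(X=4 | ·): A: 0.0729164; B: 0.0646392.
Posterior ∝ prior × likelihood. Numerator for B: 0.5·0.0646392 = 0.0323196.
Normalizing constant: 0.5·0.0729164 + 0.5·0.0646392 = 0.0687778.
P(B | observation) = 0.0323196 / 0.0687778 = 0.469913.

0.4699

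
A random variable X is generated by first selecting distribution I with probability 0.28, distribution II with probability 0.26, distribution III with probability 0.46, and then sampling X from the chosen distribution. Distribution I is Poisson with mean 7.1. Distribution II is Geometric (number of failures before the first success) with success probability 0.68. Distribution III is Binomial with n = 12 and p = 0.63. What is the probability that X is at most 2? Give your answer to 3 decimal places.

0.260

Conditional on each component, P(X ≤ 2): I: 0.0274801; II: 0.967232; III: 0.00140072.
By total probability, P(X ≤ 2) = 0.28·0.0274801 + 0.26·0.967232 + 0.46·0.00140072 = 0.259819.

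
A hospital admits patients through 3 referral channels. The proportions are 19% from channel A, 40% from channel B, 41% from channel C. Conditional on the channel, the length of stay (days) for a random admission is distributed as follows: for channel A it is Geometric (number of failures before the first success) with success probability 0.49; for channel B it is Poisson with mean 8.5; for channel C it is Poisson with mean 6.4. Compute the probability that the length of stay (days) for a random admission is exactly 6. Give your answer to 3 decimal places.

0.109

Conditional on each channel, P(X = 6): A: 0.00862218; B: 0.106581; C: 0.158585.
By total probability, P(X = 6) = 0.19·0.00862218 + 0.4·0.106581 + 0.41·0.158585 = 0.10929.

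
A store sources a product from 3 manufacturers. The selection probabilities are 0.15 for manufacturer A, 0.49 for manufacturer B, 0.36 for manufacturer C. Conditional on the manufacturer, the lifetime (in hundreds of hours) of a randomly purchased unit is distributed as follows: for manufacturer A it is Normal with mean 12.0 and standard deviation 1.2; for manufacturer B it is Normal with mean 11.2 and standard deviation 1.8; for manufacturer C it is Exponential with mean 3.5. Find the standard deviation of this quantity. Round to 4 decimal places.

Per component, A: μ=12, E[X²]=145.44; B: μ=11.2, E[X²]=128.68; C: μ=3.5, E[X²]=24.5.
E[X] = 0.15·12 + 0.49·11.2 + 0.36·3.5 = 8.548.
E[X²] = 0.15·145.44 + 0.49·128.68 + 0.36·24.5 = 93.6892.
Var(X) = E[X²] − (E[X])² = 93.6892 − 73.0683 = 20.6209.
SD(X) = √20.6209 = 4.54102.

4.5410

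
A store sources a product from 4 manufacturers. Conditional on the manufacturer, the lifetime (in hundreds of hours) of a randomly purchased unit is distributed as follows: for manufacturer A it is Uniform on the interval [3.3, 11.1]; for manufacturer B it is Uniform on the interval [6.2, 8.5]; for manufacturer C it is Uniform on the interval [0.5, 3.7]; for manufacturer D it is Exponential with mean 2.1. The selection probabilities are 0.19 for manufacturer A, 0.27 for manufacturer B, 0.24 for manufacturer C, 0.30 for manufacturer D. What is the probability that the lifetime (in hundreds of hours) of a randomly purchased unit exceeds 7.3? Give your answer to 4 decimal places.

0.2427

Conditional on each manufacturer, P(X > 7.3): A: 0.487179; B: 0.521739; C: 0; D: 0.030925.
By total probability, P(X > 7.3) = 0.19·0.487179 + 0.27·0.521739 + 0.24·0 + 0.3·0.030925 = 0.242711.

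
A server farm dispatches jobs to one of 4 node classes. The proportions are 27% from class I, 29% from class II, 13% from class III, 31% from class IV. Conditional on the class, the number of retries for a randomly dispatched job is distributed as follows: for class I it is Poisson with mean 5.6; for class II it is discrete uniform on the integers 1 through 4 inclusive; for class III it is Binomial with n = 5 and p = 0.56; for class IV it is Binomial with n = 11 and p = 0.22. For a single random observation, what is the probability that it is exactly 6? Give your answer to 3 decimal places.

0.047

Conditional on each class, P(X = 6): I: 0.158397; II: 0; III: 0; IV: 0.0151235.
By total probability, P(X = 6) = 0.27·0.158397 + 0.29·0 + 0.13·0 + 0.31·0.0151235 = 0.0474554.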